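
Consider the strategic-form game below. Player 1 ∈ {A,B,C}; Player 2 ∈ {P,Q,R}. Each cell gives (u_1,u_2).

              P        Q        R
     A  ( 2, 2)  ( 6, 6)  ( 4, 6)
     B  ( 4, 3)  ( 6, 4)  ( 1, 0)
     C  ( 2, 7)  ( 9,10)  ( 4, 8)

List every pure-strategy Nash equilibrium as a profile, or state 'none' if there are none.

NE set: (A,R), (C,Q)

(A,P): not NE [P1→B gives 4>2; P2→R gives 6>2]
(A,Q): not NE [P1→C gives 9>6]
(A,R): NE
(B,P): not NE [P2→Q gives 4>3]
(B,Q): not NE [P1→C gives 9>6]
(B,R): not NE [P1→C gives 4>1; P2→Q gives 4>0]
(C,P): not NE [P1→B gives 4>2; P2→Q gives 10>7]
(C,Q): NE
(C,R): not NE [P2→Q gives 10>8]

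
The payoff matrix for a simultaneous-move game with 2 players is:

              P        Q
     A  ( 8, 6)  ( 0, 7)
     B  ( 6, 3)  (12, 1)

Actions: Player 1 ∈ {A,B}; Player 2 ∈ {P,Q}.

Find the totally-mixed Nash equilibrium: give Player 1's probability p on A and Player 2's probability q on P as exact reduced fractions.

p=2/3, q=6/7

P1 indiff ⇒ q·8+(1-q)·0 = q·6+(1-q)·12 ⇒ q(2) = (1-q)(12) ⇒ q = 6/7
P2 indiff ⇒ p·6+(1-p)·3 = p·7+(1-p)·1 ⇒ p(-1) = (1-p)(-2) ⇒ p = 2/3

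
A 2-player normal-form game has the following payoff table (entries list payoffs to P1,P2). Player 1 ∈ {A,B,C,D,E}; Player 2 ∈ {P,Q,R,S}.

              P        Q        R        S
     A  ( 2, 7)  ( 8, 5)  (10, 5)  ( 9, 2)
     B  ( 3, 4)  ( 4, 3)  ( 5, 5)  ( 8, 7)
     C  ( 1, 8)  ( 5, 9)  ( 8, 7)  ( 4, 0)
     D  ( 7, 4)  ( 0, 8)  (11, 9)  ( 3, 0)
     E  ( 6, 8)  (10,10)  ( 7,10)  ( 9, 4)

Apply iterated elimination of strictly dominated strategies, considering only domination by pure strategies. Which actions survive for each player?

P1 drop B (E beats it: P:6>3 Q:10>4 R:7>5 S:9>8)
P1 drop C (A beats it: P:2>1 Q:8>5 R:10>8 S:9>4)
P2 drop S (P beats it: A:7>2 D:4>0 E:8>4)
P1→{A,D,E} P2→{P,Q,R}

Survivors P1:{A,D,E} P2:{P,Q,R}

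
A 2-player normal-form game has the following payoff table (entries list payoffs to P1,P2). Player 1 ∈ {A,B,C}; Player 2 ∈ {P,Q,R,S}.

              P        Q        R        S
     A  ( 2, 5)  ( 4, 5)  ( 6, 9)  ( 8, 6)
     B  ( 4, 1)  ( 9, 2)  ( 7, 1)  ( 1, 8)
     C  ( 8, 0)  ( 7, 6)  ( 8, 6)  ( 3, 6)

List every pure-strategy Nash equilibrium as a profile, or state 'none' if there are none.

NE set: (C,R)

(A,P): not NE [P1→C gives 8>2; P2→R gives 9>5]
(A,Q): not NE [P1→B gives 9>4; P2→R gives 9>5]
(A,R): not NE [P1→C gives 8>6]
(A,S): not NE [P2→R gives 9>6]
(B,P): not NE [P1→C gives 8>4; P2→S gives 8>1]
(B,Q): not NE [P2→S gives 8>2]
(B,R): not NE [P1→C gives 8>7; P2→S gives 8>1]
(B,S): not NE [P1→A gives 8>1]
(C,P): not NE [P2→S gives 6>0]
(C,Q): not NE [P1→B gives 9>7]
(C,R): NE
(C,S): not NE [P1→A gives 8>3]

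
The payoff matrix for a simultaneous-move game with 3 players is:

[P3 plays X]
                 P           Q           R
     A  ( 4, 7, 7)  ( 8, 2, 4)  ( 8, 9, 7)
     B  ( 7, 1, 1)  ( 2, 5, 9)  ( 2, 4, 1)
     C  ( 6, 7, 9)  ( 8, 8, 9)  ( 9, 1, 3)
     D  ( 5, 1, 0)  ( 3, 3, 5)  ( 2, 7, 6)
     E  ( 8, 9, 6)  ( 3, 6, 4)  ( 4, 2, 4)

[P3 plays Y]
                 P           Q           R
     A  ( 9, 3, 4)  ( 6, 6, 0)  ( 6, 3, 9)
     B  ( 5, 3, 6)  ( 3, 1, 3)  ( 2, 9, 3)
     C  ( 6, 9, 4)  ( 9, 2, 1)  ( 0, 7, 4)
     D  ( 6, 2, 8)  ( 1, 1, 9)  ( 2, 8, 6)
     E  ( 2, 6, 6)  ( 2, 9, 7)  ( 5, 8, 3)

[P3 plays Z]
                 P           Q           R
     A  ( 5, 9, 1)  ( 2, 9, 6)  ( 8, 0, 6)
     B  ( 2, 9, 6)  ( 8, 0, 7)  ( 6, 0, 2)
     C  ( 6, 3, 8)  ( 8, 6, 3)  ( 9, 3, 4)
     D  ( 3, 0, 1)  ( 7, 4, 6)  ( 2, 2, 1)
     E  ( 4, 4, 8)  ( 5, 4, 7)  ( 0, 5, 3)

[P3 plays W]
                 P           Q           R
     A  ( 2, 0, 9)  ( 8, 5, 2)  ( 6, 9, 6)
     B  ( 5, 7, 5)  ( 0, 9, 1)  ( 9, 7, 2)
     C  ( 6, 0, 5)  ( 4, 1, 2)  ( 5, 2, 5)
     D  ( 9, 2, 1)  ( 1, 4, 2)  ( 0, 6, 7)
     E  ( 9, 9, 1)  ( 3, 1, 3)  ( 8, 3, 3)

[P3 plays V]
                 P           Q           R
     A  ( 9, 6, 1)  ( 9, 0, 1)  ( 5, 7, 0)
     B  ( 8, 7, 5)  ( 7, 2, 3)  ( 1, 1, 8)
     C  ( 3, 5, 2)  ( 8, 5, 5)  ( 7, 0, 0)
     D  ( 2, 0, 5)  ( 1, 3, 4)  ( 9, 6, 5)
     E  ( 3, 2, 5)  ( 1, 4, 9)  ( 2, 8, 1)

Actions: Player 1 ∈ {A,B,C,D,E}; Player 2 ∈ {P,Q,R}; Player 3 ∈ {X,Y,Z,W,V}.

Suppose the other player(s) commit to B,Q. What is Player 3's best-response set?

BR_3 = {X}

u_3(X vs B,Q) = 9
u_3(Y vs B,Q) = 3
u_3(Z vs B,Q) = 7
u_3(W vs B,Q) = 1
u_3(V vs B,Q) = 3
max payoff 9 at {X}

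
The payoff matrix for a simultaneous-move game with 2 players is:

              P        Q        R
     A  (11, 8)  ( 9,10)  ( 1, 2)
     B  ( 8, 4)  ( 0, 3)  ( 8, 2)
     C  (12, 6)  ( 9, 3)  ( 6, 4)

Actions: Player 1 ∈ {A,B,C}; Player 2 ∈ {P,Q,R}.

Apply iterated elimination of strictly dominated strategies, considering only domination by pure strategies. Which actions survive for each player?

IESDS → P1:{A,C} P2:{P,Q}

P2 drop R (P beats it: A:8>2 B:4>2 C:6>4)
P1 drop B (A beats it: P:11>8 Q:9>0)
P1→{A,C} P2→{P,Q}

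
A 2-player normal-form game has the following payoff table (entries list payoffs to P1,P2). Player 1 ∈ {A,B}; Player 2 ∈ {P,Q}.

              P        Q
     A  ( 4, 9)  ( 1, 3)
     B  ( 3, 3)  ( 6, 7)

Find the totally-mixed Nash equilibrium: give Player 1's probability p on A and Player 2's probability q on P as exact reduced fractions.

P1 mixes 2/5 on A; P2 mixes 5/6 on P

P1 indiff ⇒ q·4+(1-q)·1 = q·3+(1-q)·6 ⇒ q(1) = (1-q)(5) ⇒ q = 5/6
P2 indiff ⇒ p·9+(1-p)·3 = p·3+(1-p)·7 ⇒ p(6) = (1-p)(4) ⇒ p = 2/5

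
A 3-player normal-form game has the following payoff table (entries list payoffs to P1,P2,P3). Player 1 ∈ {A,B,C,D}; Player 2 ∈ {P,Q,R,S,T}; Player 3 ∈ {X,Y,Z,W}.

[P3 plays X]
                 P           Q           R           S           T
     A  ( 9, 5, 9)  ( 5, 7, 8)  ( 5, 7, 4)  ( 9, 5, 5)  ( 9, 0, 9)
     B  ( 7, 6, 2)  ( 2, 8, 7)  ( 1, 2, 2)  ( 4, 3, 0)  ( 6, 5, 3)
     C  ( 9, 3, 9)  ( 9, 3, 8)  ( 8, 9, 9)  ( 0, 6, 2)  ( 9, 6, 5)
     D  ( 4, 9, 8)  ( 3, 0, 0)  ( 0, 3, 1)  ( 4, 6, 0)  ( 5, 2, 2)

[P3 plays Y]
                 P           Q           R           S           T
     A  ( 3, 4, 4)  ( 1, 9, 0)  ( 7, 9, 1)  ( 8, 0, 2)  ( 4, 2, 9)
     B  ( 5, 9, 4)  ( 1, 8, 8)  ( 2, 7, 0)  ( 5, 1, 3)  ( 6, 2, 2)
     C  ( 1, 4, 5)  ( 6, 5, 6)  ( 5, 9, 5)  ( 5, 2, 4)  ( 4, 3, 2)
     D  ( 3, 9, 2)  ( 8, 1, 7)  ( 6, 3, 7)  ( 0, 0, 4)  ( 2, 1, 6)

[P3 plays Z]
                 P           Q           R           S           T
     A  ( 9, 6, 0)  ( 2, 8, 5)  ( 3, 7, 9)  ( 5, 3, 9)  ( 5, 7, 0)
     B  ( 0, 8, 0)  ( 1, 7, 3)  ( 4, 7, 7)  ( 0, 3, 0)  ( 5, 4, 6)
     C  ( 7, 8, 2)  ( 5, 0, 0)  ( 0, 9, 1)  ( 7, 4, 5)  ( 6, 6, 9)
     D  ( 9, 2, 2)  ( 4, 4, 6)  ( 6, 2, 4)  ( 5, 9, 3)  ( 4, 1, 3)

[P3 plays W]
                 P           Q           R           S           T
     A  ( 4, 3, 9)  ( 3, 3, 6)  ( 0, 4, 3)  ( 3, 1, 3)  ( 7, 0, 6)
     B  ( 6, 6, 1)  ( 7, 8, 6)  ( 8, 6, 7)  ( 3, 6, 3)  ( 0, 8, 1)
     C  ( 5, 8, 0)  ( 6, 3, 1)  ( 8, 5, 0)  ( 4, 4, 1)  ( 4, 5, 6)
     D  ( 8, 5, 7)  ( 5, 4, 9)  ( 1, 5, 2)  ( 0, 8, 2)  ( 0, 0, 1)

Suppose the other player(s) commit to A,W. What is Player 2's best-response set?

BR_2 = {R}

u_2(P vs A,W) = 3
u_2(Q vs A,W) = 3
u_2(R vs A,W) = 4
u_2(S vs A,W) = 1
u_2(T vs A,W) = 0
max payoff 4 at {R}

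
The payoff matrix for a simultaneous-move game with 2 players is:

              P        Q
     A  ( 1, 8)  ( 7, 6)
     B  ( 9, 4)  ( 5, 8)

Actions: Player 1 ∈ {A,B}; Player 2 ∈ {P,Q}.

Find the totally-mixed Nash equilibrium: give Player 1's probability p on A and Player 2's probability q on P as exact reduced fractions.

P1 indiff ⇒ q·1+(1-q)·7 = q·9+(1-q)·5 ⇒ q(-8) = (1-q)(-2) ⇒ q = 1/5
P2 indiff ⇒ p·8+(1-p)·4 = p·6+(1-p)·8 ⇒ p(2) = (1-p)(4) ⇒ p = 2/3

p=2/3, q=1/5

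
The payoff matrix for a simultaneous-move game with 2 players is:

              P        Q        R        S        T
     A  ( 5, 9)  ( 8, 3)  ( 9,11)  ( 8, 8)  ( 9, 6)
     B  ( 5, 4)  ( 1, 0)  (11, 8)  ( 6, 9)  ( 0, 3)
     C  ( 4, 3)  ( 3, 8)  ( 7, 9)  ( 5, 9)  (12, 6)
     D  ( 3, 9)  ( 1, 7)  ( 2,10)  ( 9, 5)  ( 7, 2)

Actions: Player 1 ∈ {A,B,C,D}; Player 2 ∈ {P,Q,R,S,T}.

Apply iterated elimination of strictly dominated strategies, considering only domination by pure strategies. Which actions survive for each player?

Remaining: P1:{A,B,D} P2:{R,S}

P2 drop P (R beats it: A:11>9 B:8>4 C:9>3 D:10>9)
P2 drop Q (R beats it: A:11>3 B:8>0 C:9>8 D:10>7)
P2 drop T (R beats it: A:11>6 B:8>3 C:9>6 D:10>2)
P1 drop C (A beats it: R:9>7 S:8>5)
P1→{A,B,D} P2→{R,S}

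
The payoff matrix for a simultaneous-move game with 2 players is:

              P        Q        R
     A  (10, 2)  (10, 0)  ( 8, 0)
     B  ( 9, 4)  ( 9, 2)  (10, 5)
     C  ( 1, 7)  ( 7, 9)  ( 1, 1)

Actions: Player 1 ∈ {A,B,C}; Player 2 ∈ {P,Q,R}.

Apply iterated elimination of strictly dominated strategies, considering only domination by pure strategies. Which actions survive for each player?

P1 drop C (A beats it: P:10>1 Q:10>7 R:8>1)
P2 drop Q (P beats it: A:2>0 B:4>2)
P1→{A,B} P2→{P,R}

IESDS → P1:{A,B} P2:{P,R}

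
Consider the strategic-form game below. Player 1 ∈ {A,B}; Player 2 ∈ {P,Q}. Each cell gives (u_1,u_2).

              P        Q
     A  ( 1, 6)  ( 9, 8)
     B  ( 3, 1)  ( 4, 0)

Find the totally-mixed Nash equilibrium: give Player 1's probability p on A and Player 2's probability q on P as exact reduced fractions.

P1 indiff ⇒ q·1+(1-q)·9 = q·3+(1-q)·4 ⇒ q(-2) = (1-q)(-5) ⇒ q = 5/7
P2 indiff ⇒ p·6+(1-p)·1 = p·8+(1-p)·0 ⇒ p(-2) = (1-p)(-1) ⇒ p = 1/3

p=1/3, q=5/7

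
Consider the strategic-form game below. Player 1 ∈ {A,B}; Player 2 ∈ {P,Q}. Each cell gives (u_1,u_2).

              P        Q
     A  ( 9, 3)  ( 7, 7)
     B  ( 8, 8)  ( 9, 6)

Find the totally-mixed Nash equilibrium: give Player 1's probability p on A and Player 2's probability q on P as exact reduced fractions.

p=1/3, q=2/3

P1 indiff ⇒ q·9+(1-q)·7 = q·8+(1-q)·9 ⇒ q(1) = (1-q)(2) ⇒ q = 2/3
P2 indiff ⇒ p·3+(1-p)·8 = p·7+(1-p)·6 ⇒ p(-4) = (1-p)(-2) ⇒ p = 1/3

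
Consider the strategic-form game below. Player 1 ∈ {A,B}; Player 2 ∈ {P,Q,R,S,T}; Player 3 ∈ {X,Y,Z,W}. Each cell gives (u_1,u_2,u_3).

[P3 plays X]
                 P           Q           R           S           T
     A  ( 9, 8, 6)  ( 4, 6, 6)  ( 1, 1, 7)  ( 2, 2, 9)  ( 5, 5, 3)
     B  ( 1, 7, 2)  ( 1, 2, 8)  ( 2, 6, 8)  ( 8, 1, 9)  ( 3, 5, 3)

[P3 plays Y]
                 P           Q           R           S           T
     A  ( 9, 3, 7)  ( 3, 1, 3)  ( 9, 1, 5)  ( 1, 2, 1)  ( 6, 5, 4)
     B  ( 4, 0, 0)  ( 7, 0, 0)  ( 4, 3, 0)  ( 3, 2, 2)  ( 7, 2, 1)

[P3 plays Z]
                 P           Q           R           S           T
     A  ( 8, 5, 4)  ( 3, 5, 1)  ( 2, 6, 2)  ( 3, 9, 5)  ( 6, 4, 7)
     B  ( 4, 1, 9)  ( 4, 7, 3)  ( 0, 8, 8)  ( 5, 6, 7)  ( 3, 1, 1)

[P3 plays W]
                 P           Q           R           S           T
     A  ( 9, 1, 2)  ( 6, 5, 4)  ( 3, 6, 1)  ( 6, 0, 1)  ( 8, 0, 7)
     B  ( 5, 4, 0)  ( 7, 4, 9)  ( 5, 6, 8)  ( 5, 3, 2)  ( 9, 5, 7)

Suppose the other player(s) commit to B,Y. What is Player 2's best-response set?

u_2(P vs B,Y) = 0
u_2(Q vs B,Y) = 0
u_2(R vs B,Y) = 3
u_2(S vs B,Y) = 2
u_2(T vs B,Y) = 2
max payoff 3 at {R}

BR_2 = {R}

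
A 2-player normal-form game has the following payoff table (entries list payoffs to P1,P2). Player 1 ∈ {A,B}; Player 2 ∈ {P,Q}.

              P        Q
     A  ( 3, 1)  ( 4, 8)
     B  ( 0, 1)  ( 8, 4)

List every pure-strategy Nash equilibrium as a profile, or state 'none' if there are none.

(A,P): not NE [P2→Q gives 8>1]
(A,Q): not NE [P1→B gives 8>4]
(B,P): not NE [P1→A gives 3>0; P2→Q gives 4>1]
(B,Q): NE

PSNE = {(B,Q)}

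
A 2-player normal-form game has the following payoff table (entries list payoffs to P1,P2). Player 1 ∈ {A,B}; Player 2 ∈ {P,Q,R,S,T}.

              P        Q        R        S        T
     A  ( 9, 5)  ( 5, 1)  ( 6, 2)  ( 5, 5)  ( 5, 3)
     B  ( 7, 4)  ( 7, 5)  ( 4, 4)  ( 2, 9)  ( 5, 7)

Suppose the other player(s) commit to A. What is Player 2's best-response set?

BR_2 = {P,S}

u_2(P vs A) = 5
u_2(Q vs A) = 1
u_2(R vs A) = 2
u_2(S vs A) = 5
u_2(T vs A) = 3
max payoff 5 at {P,S}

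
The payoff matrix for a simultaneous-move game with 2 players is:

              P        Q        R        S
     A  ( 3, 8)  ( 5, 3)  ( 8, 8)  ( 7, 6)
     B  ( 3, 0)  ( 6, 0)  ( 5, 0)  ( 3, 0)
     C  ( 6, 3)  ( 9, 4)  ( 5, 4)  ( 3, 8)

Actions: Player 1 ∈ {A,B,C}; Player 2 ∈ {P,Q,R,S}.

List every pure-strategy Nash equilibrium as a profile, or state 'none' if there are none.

Nash profiles: (A,R)

(A,P): not NE [P1→C gives 6>3]
(A,Q): not NE [P1→C gives 9>5; P2→R gives 8>3]
(A,R): NE
(A,S): not NE [P2→R gives 8>6]
(B,P): not NE [P1→C gives 6>3]
(B,Q): not NE [P1→C gives 9>6]
(B,R): not NE [P1→A gives 8>5]
(B,S): not NE [P1→A gives 7>3]
(C,P): not NE [P2→S gives 8>3]
(C,Q): not NE [P2→S gives 8>4]
(C,R): not NE [P1→A gives 8>5; P2→S gives 8>4]
(C,S): not NE [P1→A gives 7>3]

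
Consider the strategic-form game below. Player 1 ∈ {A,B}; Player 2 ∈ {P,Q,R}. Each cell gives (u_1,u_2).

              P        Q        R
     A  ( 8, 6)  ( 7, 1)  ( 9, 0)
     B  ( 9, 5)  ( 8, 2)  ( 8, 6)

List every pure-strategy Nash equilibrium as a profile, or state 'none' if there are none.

(A,P): not NE [P1→B gives 9>8]
(A,Q): not NE [P1→B gives 8>7; P2→P gives 6>1]
(A,R): not NE [P2→P gives 6>0]
(B,P): not NE [P2→R gives 6>5]
(B,Q): not NE [P2→R gives 6>2]
(B,R): not NE [P1→A gives 9>8]

Equilibria: none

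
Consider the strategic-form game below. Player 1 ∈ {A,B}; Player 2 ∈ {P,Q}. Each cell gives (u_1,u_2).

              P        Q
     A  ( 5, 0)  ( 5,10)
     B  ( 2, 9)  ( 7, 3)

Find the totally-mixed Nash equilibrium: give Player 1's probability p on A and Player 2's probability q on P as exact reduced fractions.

P1 indiff ⇒ q·5+(1-q)·5 = q·2+(1-q)·7 ⇒ q(3) = (1-q)(2) ⇒ q = 2/5
P2 indiff ⇒ p·0+(1-p)·9 = p·10+(1-p)·3 ⇒ p(-10) = (1-p)(-6) ⇒ p = 3/8

(p,q) = (3/8, 2/5)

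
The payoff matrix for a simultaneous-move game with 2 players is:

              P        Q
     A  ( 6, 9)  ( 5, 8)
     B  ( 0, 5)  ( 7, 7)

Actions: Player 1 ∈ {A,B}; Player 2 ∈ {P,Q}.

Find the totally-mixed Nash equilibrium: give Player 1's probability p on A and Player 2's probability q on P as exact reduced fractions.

p=2/3, q=1/4

P1 indiff ⇒ q·6+(1-q)·5 = q·0+(1-q)·7 ⇒ q(6) = (1-q)(2) ⇒ q = 1/4
P2 indiff ⇒ p·9+(1-p)·5 = p·8+(1-p)·7 ⇒ p(1) = (1-p)(2) ⇒ p = 2/3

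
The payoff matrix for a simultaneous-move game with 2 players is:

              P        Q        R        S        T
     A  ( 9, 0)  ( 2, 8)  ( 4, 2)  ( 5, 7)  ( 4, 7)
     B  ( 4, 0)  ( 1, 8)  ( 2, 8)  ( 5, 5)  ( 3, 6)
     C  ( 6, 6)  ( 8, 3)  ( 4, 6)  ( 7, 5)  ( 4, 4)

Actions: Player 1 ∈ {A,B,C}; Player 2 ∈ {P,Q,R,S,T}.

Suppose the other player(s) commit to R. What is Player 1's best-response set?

u_1(A vs R) = 4
u_1(B vs R) = 2
u_1(C vs R) = 4
max payoff 4 at {A,C}

BR_1 = {A,C}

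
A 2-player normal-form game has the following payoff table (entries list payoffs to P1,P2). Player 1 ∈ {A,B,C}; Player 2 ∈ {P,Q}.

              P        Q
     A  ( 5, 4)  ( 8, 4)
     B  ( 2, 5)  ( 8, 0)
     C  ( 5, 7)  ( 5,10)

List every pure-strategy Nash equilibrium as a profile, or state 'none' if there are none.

PSNE = {(A,P), (A,Q)}

(A,P): NE
(A,Q): NE
(B,P): not NE [P1→C gives 5>2]
(B,Q): not NE [P2→P gives 5>0]
(C,P): not NE [P2→Q gives 10>7]
(C,Q): not NE [P1→B gives 8>5]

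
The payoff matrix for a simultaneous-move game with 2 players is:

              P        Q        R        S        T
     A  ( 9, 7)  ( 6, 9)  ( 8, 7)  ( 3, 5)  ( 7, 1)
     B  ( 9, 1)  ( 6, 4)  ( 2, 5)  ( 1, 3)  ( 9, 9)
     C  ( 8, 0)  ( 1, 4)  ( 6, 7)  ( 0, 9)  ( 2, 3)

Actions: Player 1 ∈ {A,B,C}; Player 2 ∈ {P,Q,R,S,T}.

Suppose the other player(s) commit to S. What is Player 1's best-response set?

u_1(A vs S) = 3
u_1(B vs S) = 1
u_1(C vs S) = 0
max payoff 3 at {A}

P1 best: {A}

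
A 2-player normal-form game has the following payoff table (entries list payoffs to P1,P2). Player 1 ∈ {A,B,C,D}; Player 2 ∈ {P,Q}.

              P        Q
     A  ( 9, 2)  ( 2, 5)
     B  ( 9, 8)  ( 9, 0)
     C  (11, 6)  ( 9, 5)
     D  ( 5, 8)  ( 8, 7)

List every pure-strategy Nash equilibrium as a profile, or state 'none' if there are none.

Nash profiles: (C,P)

(A,P): not NE [P1→C gives 11>9; P2→Q gives 5>2]
(A,Q): not NE [P1→C gives 9>2]
(B,P): not NE [P1→C gives 11>9]
(B,Q): not NE [P2→P gives 8>0]
(C,P): NE
(C,Q): not NE [P2→P gives 6>5]
(D,P): not NE [P1→C gives 11>5]
(D,Q): not NE [P1→C gives 9>8; P2→P gives 8>7]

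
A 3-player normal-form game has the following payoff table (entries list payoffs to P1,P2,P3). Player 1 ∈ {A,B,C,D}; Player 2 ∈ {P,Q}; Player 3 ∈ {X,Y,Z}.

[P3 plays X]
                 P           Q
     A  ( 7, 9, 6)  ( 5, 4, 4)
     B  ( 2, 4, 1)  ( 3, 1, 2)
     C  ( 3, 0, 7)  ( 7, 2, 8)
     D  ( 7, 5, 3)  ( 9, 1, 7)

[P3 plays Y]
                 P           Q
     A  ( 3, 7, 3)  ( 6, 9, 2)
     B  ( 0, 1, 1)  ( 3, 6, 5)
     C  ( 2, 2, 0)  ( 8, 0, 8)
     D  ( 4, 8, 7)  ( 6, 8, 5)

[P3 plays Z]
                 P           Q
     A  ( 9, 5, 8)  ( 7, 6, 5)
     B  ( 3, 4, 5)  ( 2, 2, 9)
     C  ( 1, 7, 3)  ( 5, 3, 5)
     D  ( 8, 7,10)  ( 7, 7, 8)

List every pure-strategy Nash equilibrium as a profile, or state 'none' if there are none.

NE set: (A,Q,Z), (D,Q,Z)

(A,P,X): not NE [P3→Z gives 8>6]
(A,P,Y): not NE [P1→D gives 4>3; P2→Q gives 9>7; P3→Z gives 8>3]
(A,P,Z): not NE [P2→Q gives 6>5]
(A,Q,X): not NE [P1→D gives 9>5; P2→P gives 9>4; P3→Z gives 5>4]
(A,Q,Y): not NE [P1→C gives 8>6; P3→Z gives 5>2]
(A,Q,Z): NE
(B,P,X): not NE [P1→D gives 7>2; P3→Z gives 5>1]
(B,P,Y): not NE [P1→D gives 4>0; P2→Q gives 6>1; P3→Z gives 5>1]
(B,P,Z): not NE [P1→A gives 9>3]
(B,Q,X): not NE [P1→D gives 9>3; P2→P gives 4>1; P3→Z gives 9>2]
(B,Q,Y): not NE [P1→C gives 8>3; P3→Z gives 9>5]
(B,Q,Z): not NE [P1→D gives 7>2; P2→P gives 4>2]
(C,P,X): not NE [P1→D gives 7>3; P2→Q gives 2>0]
(C,P,Y): not NE [P1→D gives 4>2; P3→X gives 7>0]
(C,P,Z): not NE [P1→A gives 9>1; P3→X gives 7>3]
(C,Q,X): not NE [P1→D gives 9>7]
(C,Q,Y): not NE [P2→P gives 2>0]
(C,Q,Z): not NE [P1→D gives 7>5; P2→P gives 7>3; P3→Y gives 8>5]
(D,P,X): not NE [P3→Z gives 10>3]
(D,P,Y): not NE [P3→Z gives 10>7]
(D,P,Z): not NE [P1→A gives 9>8]
(D,Q,X): not NE [P2→P gives 5>1; P3→Z gives 8>7]
(D,Q,Y): not NE [P1→C gives 8>6; P3→Z gives 8>5]
(D,Q,Z): NE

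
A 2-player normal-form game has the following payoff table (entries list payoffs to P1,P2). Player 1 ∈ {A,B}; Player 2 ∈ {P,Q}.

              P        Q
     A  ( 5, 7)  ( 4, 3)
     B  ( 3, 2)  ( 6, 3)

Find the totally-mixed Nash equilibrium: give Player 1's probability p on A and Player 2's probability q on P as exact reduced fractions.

P1 mixes 1/5 on A; P2 mixes 1/2 on P

P1 indiff ⇒ q·5+(1-q)·4 = q·3+(1-q)·6 ⇒ q(2) = (1-q)(2) ⇒ q = 1/2
P2 indiff ⇒ p·7+(1-p)·2 = p·3+(1-p)·3 ⇒ p(4) = (1-p)(1) ⇒ p = 1/5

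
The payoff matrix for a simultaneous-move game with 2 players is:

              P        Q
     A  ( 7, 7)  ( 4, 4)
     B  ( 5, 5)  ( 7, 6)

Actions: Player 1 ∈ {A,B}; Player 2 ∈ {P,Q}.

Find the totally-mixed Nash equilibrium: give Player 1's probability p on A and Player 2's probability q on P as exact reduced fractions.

P1 indiff ⇒ q·7+(1-q)·4 = q·5+(1-q)·7 ⇒ q(2) = (1-q)(3) ⇒ q = 3/5
P2 indiff ⇒ p·7+(1-p)·5 = p·4+(1-p)·6 ⇒ p(3) = (1-p)(1) ⇒ p = 1/4

(p,q) = (1/4, 3/5)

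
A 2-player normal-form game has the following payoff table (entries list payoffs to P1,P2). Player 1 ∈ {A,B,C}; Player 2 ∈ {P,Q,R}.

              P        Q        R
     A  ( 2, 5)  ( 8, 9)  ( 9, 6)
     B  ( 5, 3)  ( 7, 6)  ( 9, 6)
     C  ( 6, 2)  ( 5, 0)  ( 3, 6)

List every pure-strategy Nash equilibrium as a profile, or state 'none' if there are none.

(A,P): not NE [P1→C gives 6>2; P2→Q gives 9>5]
(A,Q): NE
(A,R): not NE [P2→Q gives 9>6]
(B,P): not NE [P1→C gives 6>5; P2→R gives 6>3]
(B,Q): not NE [P1→A gives 8>7]
(B,R): NE
(C,P): not NE [P2→R gives 6>2]
(C,Q): not NE [P1→A gives 8>5; P2→R gives 6>0]
(C,R): not NE [P1→B gives 9>3]

PSNE = {(A,Q), (B,R)}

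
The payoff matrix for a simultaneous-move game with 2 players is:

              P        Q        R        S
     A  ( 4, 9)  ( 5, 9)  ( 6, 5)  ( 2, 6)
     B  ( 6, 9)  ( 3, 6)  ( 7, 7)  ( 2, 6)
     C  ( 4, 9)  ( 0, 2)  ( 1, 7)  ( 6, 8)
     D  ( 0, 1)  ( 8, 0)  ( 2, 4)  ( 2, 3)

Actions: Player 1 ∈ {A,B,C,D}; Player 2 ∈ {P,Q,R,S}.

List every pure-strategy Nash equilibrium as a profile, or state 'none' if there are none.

PSNE = {(B,P)}

(A,P): not NE [P1→B gives 6>4]
(A,Q): not NE [P1→D gives 8>5]
(A,R): not NE [P1→B gives 7>6; P2→Q gives 9>5]
(A,S): not NE [P1→C gives 6>2; P2→Q gives 9>6]
(B,P): NE
(B,Q): not NE [P1→D gives 8>3; P2→P gives 9>6]
(B,R): not NE [P2→P gives 9>7]
(B,S): not NE [P1→C gives 6>2; P2→P gives 9>6]
(C,P): not NE [P1→B gives 6>4]
(C,Q): not NE [P1→D gives 8>0; P2→P gives 9>2]
(C,R): not NE [P1→B gives 7>1; P2→P gives 9>7]
(C,S): not NE [P2→P gives 9>8]
(D,P): not NE [P1→B gives 6>0; P2→R gives 4>1]
(D,Q): not NE [P2→R gives 4>0]
(D,R): not NE [P1→B gives 7>2]
(D,S): not NE [P1→C gives 6>2; P2→R gives 4>3]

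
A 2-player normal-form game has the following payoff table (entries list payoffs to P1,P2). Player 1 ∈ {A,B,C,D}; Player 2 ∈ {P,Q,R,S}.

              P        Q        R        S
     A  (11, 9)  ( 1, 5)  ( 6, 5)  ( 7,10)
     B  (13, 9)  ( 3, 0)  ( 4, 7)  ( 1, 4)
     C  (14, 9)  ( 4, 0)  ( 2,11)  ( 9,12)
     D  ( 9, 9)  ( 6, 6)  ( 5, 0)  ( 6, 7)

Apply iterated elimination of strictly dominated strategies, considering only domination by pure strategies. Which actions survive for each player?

P2 drop Q (P beats it: A:9>5 B:9>0 C:9>0 D:9>6)
P1 drop D (A beats it: P:11>9 R:6>5 S:7>6)
P1→{A,B,C} P2→{P,R,S}

Survivors P1:{A,B,C} P2:{P,R,S}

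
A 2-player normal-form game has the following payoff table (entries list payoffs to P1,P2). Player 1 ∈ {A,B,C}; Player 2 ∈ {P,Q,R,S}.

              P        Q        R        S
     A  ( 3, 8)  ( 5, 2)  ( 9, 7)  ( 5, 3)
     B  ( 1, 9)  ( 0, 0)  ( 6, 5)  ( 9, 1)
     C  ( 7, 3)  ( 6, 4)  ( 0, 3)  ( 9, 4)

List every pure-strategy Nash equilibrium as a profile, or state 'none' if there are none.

Nash profiles: (C,Q), (C,S)

(A,P): not NE [P1→C gives 7>3]
(A,Q): not NE [P1→C gives 6>5; P2→P gives 8>2]
(A,R): not NE [P2→P gives 8>7]
(A,S): not NE [P1→C gives 9>5; P2→P gives 8>3]
(B,P): not NE [P1→C gives 7>1]
(B,Q): not NE [P1→C gives 6>0; P2→P gives 9>0]
(B,R): not NE [P1→A gives 9>6; P2→P gives 9>5]
(B,S): not NE [P2→P gives 9>1]
(C,P): not NE [P2→S gives 4>3]
(C,Q): NE
(C,R): not NE [P1→A gives 9>0; P2→S gives 4>3]
(C,S): NE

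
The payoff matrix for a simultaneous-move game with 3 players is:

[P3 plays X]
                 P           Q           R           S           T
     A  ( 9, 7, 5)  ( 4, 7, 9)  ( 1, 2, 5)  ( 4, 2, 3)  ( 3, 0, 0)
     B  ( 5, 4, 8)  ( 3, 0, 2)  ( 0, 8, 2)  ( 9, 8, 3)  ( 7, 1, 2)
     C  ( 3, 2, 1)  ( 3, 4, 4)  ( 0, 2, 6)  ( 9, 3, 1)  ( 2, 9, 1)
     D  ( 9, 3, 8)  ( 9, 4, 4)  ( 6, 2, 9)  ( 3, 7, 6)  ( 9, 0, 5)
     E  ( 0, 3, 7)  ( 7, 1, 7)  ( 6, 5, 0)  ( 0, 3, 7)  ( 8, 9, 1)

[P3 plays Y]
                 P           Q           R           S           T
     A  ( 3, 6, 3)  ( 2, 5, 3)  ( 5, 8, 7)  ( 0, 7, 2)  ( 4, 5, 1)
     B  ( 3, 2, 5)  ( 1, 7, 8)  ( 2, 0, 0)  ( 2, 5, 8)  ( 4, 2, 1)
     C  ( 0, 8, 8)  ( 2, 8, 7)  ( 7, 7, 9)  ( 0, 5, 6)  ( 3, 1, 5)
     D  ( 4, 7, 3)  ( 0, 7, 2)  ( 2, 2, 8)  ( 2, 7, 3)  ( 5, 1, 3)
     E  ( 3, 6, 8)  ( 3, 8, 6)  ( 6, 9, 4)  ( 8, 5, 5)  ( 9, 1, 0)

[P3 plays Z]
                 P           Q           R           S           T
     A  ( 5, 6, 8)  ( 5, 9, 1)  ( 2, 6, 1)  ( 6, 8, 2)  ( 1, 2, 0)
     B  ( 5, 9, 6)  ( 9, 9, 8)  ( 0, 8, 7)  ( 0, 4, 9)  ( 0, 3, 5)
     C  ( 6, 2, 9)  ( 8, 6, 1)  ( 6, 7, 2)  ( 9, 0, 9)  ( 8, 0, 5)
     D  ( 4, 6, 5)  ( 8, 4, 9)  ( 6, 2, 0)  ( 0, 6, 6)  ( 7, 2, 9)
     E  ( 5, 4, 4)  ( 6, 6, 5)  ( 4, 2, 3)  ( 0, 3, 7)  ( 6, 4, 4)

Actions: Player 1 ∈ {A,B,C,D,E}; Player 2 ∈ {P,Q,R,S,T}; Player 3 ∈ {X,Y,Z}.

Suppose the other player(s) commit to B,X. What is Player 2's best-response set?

u_2(P vs B,X) = 4
u_2(Q vs B,X) = 0
u_2(R vs B,X) = 8
u_2(S vs B,X) = 8
u_2(T vs B,X) = 1
max payoff 8 at {R,S}

P2 best: {R,S}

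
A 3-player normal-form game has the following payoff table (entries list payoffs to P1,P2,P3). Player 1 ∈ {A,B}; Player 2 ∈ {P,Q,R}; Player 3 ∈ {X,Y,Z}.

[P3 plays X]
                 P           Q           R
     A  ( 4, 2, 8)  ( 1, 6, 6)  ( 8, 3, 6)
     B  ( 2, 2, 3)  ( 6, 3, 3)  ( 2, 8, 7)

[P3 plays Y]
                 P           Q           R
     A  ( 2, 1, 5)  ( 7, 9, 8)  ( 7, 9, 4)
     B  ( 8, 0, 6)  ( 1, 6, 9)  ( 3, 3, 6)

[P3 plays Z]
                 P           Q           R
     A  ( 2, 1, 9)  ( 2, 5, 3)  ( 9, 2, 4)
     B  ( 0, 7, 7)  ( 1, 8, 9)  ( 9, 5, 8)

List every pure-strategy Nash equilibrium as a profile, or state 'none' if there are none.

Nash profiles: (A,Q,Y)

(A,P,X): not NE [P2→Q gives 6>2; P3→Z gives 9>8]
(A,P,Y): not NE [P1→B gives 8>2; P2→R gives 9>1; P3→Z gives 9>5]
(A,P,Z): not NE [P2→Q gives 5>1]
(A,Q,X): not NE [P1→B gives 6>1; P3→Y gives 8>6]
(A,Q,Y): NE
(A,Q,Z): not NE [P3→Y gives 8>3]
(A,R,X): not NE [P2→Q gives 6>3]
(A,R,Y): not NE [P3→X gives 6>4]
(A,R,Z): not NE [P2→Q gives 5>2; P3→X gives 6>4]
(B,P,X): not NE [P1→A gives 4>2; P2→R gives 8>2; P3→Z gives 7>3]
(B,P,Y): not NE [P2→Q gives 6>0; P3→Z gives 7>6]
(B,P,Z): not NE [P1→A gives 2>0; P2→Q gives 8>7]
(B,Q,X): not NE [P2→R gives 8>3; P3→Z gives 9>3]
(B,Q,Y): not NE [P1→A gives 7>1]
(B,Q,Z): not NE [P1→A gives 2>1]
(B,R,X): not NE [P1→A gives 8>2; P3→Z gives 8>7]
(B,R,Y): not NE [P1→A gives 7>3; P2→Q gives 6>3; P3→Z gives 8>6]
(B,R,Z): not NE [P2→Q gives 8>5]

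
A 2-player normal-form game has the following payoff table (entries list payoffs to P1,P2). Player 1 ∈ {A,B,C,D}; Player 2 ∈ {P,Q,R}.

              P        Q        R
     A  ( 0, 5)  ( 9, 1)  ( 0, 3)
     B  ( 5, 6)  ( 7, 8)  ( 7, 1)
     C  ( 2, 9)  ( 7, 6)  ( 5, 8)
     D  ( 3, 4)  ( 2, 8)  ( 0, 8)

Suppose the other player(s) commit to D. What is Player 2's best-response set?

u_2(P vs D) = 4
u_2(Q vs D) = 8
u_2(R vs D) = 8
max payoff 8 at {Q,R}

BR_2 = {Q,R}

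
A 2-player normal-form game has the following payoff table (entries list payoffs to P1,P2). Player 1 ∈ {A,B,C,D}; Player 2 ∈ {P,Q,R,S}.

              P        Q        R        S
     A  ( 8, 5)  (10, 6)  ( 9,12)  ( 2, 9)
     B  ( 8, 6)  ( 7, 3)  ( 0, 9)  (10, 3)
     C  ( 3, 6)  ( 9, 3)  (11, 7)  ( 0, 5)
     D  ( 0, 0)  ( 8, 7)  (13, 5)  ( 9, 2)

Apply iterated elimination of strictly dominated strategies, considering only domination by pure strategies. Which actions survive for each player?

IESDS → P1:{A,C,D} P2:{Q,R}

P2 drop P (R beats it: A:12>5 B:9>6 C:7>6 D:5>0)
P2 drop S (R beats it: A:12>9 B:9>3 C:7>5 D:5>2)
P1 drop B (A beats it: Q:10>7 R:9>0)
P1→{A,C,D} P2→{Q,R}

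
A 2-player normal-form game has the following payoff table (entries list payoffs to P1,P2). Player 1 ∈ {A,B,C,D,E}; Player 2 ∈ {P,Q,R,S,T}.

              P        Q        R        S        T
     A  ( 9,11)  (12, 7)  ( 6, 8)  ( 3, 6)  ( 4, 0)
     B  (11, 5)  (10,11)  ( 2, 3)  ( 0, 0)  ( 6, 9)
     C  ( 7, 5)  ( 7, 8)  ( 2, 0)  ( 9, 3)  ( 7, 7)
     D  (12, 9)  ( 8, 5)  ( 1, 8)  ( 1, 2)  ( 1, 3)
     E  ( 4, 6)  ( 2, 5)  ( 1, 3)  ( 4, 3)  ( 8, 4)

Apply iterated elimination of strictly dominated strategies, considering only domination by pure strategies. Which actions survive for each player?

Survivors P1:{A,B,D} P2:{P,Q}

P2 drop R (P beats it: A:11>8 B:5>3 C:5>0 D:9>8 E:6>3)
P2 drop S (P beats it: A:11>6 B:5>0 C:5>3 D:9>2 E:6>3)
P2 drop T (Q beats it: A:7>0 B:11>9 C:8>7 D:5>3 E:5>4)
P1 drop C (A beats it: P:9>7 Q:12>7)
P1 drop E (A beats it: P:9>4 Q:12>2)
P1→{A,B,D} P2→{P,Q}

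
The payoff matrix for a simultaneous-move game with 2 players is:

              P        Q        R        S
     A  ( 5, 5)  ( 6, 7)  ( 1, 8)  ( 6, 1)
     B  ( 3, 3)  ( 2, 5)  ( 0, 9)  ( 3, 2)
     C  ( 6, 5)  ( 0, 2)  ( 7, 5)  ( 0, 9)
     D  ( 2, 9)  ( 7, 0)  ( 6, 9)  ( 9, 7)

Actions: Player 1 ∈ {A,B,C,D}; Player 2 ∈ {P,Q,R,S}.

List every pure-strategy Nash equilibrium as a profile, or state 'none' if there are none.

No pure NE.

(A,P): not NE [P1→C gives 6>5; P2→R gives 8>5]
(A,Q): not NE [P1→D gives 7>6; P2→R gives 8>7]
(A,R): not NE [P1→C gives 7>1]
(A,S): not NE [P1→D gives 9>6; P2→R gives 8>1]
(B,P): not NE [P1→C gives 6>3; P2→R gives 9>3]
(B,Q): not NE [P1→D gives 7>2; P2→R gives 9>5]
(B,R): not NE [P1→C gives 7>0]
(B,S): not NE [P1→D gives 9>3; P2→R gives 9>2]
(C,P): not NE [P2→S gives 9>5]
(C,Q): not NE [P1→D gives 7>0; P2→S gives 9>2]
(C,R): not NE [P2→S gives 9>5]
(C,S): not NE [P1→D gives 9>0]
(D,P): not NE [P1→C gives 6>2]
(D,Q): not NE [P2→R gives 9>0]
(D,R): not NE [P1→C gives 7>6]
(D,S): not NE [P2→R gives 9>7]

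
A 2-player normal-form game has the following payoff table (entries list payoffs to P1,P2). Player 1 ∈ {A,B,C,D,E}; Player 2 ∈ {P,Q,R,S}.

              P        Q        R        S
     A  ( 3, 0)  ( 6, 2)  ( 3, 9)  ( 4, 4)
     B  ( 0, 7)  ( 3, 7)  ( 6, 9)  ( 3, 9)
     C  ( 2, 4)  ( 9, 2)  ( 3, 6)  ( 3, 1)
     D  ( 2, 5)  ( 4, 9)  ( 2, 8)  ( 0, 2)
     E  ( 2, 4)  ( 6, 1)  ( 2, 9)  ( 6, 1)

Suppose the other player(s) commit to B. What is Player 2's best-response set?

u_2(P vs B) = 7
u_2(Q vs B) = 7
u_2(R vs B) = 9
u_2(S vs B) = 9
max payoff 9 at {R,S}

argmax u_2 = {R,S}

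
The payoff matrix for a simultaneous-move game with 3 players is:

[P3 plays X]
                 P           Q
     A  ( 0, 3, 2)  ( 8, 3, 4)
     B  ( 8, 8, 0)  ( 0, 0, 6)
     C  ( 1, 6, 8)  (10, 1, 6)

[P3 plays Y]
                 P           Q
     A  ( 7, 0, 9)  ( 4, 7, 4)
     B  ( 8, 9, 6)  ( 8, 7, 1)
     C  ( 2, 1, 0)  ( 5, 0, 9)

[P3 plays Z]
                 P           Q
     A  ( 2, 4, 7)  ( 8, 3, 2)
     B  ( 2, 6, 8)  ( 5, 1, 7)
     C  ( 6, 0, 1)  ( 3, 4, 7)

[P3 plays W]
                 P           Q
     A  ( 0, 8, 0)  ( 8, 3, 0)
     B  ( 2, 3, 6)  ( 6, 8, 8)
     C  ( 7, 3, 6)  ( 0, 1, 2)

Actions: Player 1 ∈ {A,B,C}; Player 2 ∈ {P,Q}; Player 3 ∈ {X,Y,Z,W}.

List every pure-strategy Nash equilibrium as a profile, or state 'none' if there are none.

Equilibria: none

(A,P,X): not NE [P1→B gives 8>0; P3→Y gives 9>2]
(A,P,Y): not NE [P1→B gives 8>7; P2→Q gives 7>0]
(A,P,Z): not NE [P1→C gives 6>2; P3→Y gives 9>7]
(A,P,W): not NE [P1→C gives 7>0; P3→Y gives 9>0]
(A,Q,X): not NE [P1→C gives 10>8]
(A,Q,Y): not NE [P1→B gives 8>4]
(A,Q,Z): not NE [P2→P gives 4>3; P3→Y gives 4>2]
(A,Q,W): not NE [P2→P gives 8>3; P3→Y gives 4>0]
(B,P,X): not NE [P3→Z gives 8>0]
(B,P,Y): not NE [P3→Z gives 8>6]
(B,P,Z): not NE [P1→C gives 6>2]
(B,P,W): not NE [P1→C gives 7>2; P2→Q gives 8>3; P3→Z gives 8>6]
(B,Q,X): not NE [P1→C gives 10>0; P2→P gives 8>0; P3→W gives 8>6]
(B,Q,Y): not NE [P2→P gives 9>7; P3→W gives 8>1]
(B,Q,Z): not NE [P1→A gives 8>5; P2→P gives 6>1; P3→W gives 8>7]
(B,Q,W): not NE [P1→A gives 8>6]
(C,P,X): not NE [P1→B gives 8>1]
(C,P,Y): not NE [P1→B gives 8>2; P3→X gives 8>0]
(C,P,Z): not NE [P2→Q gives 4>0; P3→X gives 8>1]
(C,P,W): not NE [P3→X gives 8>6]
(C,Q,X): not NE [P2→P gives 6>1; P3→Y gives 9>6]
(C,Q,Y): not NE [P1→B gives 8>5; P2→P gives 1>0]
(C,Q,Z): not NE [P1→A gives 8>3; P3→Y gives 9>7]
(C,Q,W): not NE [P1→A gives 8>0; P2→P gives 3>1; P3→Y gives 9>2]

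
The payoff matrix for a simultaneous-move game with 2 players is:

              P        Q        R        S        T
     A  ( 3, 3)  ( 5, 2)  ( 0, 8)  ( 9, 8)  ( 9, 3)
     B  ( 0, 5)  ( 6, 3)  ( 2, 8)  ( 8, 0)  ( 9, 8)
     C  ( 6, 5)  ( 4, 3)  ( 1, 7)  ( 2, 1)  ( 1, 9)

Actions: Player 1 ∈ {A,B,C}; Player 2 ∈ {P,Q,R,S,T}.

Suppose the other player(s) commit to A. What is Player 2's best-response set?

argmax u_2 = {R,S}

u_2(P vs A) = 3
u_2(Q vs A) = 2
u_2(R vs A) = 8
u_2(S vs A) = 8
u_2(T vs A) = 3
max payoff 8 at {R,S}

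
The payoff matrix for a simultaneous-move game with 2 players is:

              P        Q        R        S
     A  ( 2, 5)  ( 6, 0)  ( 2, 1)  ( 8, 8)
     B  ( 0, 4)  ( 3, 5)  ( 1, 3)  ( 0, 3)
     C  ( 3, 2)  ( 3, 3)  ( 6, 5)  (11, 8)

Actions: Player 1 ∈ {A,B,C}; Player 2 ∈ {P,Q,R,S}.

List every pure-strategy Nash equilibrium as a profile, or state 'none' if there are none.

(A,P): not NE [P1→C gives 3>2; P2→S gives 8>5]
(A,Q): not NE [P2→S gives 8>0]
(A,R): not NE [P1→C gives 6>2; P2→S gives 8>1]
(A,S): not NE [P1→C gives 11>8]
(B,P): not NE [P1→C gives 3>0; P2→Q gives 5>4]
(B,Q): not NE [P1→A gives 6>3]
(B,R): not NE [P1→C gives 6>1; P2→Q gives 5>3]
(B,S): not NE [P1→C gives 11>0; P2→Q gives 5>3]
(C,P): not NE [P2→S gives 8>2]
(C,Q): not NE [P1→A gives 6>3; P2→S gives 8>3]
(C,R): not NE [P2→S gives 8>5]
(C,S): NE

NE set: (C,S)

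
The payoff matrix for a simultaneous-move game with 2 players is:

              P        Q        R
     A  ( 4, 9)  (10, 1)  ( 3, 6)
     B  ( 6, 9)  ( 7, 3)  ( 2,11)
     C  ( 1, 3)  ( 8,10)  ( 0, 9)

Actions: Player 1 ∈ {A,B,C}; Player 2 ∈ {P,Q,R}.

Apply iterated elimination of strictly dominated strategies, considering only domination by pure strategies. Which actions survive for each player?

P1 drop C (A beats it: P:4>1 Q:10>8 R:3>0)
P2 drop Q (P beats it: A:9>1 B:9>3)
P1→{A,B} P2→{P,R}

Remaining: P1:{A,B} P2:{P,R}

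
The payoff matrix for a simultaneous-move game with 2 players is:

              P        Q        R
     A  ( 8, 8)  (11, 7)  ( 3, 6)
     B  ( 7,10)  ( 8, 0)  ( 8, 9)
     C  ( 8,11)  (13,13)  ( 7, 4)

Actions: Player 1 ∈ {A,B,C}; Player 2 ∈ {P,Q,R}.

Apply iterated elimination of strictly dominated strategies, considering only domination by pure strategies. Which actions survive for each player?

P2 drop R (P beats it: A:8>6 B:10>9 C:11>4)
P1 drop B (A beats it: P:8>7 Q:11>8)
P1→{A,C} P2→{P,Q}

Remaining: P1:{A,C} P2:{P,Q}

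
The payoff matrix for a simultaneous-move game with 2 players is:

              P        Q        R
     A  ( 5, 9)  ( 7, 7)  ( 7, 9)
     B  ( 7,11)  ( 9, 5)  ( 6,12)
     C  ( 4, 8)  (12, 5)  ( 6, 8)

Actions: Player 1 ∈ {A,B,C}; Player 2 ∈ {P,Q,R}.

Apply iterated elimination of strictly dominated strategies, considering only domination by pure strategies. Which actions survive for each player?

P2 drop Q (P beats it: A:9>7 B:11>5 C:8>5)
P1 drop C (A beats it: P:5>4 R:7>6)
P1→{A,B} P2→{P,R}

Survivors P1:{A,B} P2:{P,R}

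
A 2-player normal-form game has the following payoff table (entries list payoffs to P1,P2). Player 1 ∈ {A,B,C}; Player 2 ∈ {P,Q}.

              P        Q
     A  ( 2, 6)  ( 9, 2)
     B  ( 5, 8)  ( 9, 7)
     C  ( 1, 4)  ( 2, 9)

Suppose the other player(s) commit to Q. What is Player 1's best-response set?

BR_1 = {A,B}

u_1(A vs Q) = 9
u_1(B vs Q) = 9
u_1(C vs Q) = 2
max payoff 9 at {A,B}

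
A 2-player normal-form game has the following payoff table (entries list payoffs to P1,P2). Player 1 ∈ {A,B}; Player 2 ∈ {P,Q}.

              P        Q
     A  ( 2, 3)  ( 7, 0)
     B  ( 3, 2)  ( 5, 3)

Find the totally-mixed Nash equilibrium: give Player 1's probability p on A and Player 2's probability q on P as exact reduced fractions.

P1 indiff ⇒ q·2+(1-q)·7 = q·3+(1-q)·5 ⇒ q(-1) = (1-q)(-2) ⇒ q = 2/3
P2 indiff ⇒ p·3+(1-p)·2 = p·0+(1-p)·3 ⇒ p(3) = (1-p)(1) ⇒ p = 1/4

P1 mixes 1/4 on A; P2 mixes 2/3 on P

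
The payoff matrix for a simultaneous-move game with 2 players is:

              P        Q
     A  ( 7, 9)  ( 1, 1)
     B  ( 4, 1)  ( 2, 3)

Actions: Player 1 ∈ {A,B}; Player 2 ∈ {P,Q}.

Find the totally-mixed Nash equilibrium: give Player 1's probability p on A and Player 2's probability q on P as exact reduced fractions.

P1 mixes 1/5 on A; P2 mixes 1/4 on P

P1 indiff ⇒ q·7+(1-q)·1 = q·4+(1-q)·2 ⇒ q(3) = (1-q)(1) ⇒ q = 1/4
P2 indiff ⇒ p·9+(1-p)·1 = p·1+(1-p)·3 ⇒ p(8) = (1-p)(2) ⇒ p = 1/5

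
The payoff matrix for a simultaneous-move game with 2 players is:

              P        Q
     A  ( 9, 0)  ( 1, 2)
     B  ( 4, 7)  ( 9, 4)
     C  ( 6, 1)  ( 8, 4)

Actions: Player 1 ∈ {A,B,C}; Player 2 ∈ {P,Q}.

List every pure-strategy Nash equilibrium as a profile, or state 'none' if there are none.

Equilibria: none

(A,P): not NE [P2→Q gives 2>0]
(A,Q): not NE [P1→B gives 9>1]
(B,P): not NE [P1→A gives 9>4]
(B,Q): not NE [P2→P gives 7>4]
(C,P): not NE [P1→A gives 9>6; P2→Q gives 4>1]
(C,Q): not NE [P1→B gives 9>8]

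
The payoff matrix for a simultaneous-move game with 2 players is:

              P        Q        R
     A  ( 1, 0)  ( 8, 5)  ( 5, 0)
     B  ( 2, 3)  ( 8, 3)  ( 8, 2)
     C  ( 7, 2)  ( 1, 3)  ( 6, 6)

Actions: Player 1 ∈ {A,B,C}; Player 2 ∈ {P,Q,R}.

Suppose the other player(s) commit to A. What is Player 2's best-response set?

argmax u_2 = {Q}

u_2(P vs A) = 0
u_2(Q vs A) = 5
u_2(R vs A) = 0
max payoff 5 at {Q}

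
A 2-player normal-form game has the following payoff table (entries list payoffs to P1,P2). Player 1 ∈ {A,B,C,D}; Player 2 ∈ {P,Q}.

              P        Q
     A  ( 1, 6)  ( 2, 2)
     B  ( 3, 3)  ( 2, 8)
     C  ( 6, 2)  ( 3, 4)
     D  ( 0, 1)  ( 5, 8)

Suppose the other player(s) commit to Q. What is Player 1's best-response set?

u_1(A vs Q) = 2
u_1(B vs Q) = 2
u_1(C vs Q) = 3
u_1(D vs Q) = 5
max payoff 5 at {D}

P1 best: {D}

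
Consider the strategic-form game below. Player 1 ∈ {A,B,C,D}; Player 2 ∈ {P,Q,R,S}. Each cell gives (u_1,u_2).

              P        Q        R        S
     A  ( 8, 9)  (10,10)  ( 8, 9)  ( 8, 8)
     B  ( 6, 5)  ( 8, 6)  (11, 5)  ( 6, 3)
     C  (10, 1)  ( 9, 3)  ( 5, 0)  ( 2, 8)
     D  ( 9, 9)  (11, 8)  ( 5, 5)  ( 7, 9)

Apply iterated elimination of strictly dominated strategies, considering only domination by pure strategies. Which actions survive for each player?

Survivors P1:{A,C,D} P2:{P,Q,S}

P2 drop R (Q beats it: A:10>9 B:6>5 C:3>0 D:8>5)
P1 drop B (A beats it: P:8>6 Q:10>8 S:8>6)
P1→{A,C,D} P2→{P,Q,S}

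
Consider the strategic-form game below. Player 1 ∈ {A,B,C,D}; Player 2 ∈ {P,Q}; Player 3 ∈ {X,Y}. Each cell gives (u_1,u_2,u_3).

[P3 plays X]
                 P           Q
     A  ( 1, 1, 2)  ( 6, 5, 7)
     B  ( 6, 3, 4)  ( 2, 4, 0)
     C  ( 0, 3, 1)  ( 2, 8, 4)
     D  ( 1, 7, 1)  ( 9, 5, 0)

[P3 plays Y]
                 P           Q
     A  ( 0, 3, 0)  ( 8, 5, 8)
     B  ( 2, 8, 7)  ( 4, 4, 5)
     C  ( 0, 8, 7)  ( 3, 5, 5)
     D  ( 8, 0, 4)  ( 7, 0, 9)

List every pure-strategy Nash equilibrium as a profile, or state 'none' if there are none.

(A,P,X): not NE [P1→B gives 6>1; P2→Q gives 5>1]
(A,P,Y): not NE [P1→D gives 8>0; P2→Q gives 5>3; P3→X gives 2>0]
(A,Q,X): not NE [P1→D gives 9>6; P3→Y gives 8>7]
(A,Q,Y): NE
(B,P,X): not NE [P2→Q gives 4>3; P3→Y gives 7>4]
(B,P,Y): not NE [P1→D gives 8>2]
(B,Q,X): not NE [P1→D gives 9>2; P3→Y gives 5>0]
(B,Q,Y): not NE [P1→A gives 8>4; P2→P gives 8>4]
(C,P,X): not NE [P1→B gives 6>0; P2→Q gives 8>3; P3→Y gives 7>1]
(C,P,Y): not NE [P1→D gives 8>0]
(C,Q,X): not NE [P1→D gives 9>2; P3→Y gives 5>4]
(C,Q,Y): not NE [P1→A gives 8>3; P2→P gives 8>5]
(D,P,X): not NE [P1→B gives 6>1; P3→Y gives 4>1]
(D,P,Y): NE
(D,Q,X): not NE [P2→P gives 7>5; P3→Y gives 9>0]
(D,Q,Y): not NE [P1→A gives 8>7]

PSNE = {(A,Q,Y), (D,P,Y)}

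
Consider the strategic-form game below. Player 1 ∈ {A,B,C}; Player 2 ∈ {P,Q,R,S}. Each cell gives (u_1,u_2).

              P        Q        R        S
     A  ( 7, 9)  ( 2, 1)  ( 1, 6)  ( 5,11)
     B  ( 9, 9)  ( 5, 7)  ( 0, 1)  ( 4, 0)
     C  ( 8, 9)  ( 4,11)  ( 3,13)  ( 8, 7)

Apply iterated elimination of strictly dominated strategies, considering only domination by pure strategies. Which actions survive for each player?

Survivors P1:{B,C} P2:{P,Q,R}

P1 drop A (C beats it: P:8>7 Q:4>2 R:3>1 S:8>5)
P2 drop S (P beats it: B:9>0 C:9>7)
P1→{B,C} P2→{P,Q,R}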